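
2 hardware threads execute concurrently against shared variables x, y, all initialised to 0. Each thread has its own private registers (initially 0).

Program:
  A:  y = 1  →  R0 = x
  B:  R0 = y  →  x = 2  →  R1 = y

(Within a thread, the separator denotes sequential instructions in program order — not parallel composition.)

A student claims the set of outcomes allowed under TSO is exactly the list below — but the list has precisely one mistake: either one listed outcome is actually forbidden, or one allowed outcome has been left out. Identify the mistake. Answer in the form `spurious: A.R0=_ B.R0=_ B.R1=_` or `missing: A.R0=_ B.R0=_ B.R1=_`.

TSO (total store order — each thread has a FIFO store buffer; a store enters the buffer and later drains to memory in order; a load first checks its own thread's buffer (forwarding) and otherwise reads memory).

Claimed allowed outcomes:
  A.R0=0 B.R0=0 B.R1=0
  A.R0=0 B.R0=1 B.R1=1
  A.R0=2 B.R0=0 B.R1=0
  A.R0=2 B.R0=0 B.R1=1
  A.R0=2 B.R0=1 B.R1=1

outcome vector order: (A.R0,B.R0,B.R1)
TSO (6): 000 001 011 200 201 211
TSO∖claimed = {001}

missing: A.R0=0 B.R0=0 B.R1=1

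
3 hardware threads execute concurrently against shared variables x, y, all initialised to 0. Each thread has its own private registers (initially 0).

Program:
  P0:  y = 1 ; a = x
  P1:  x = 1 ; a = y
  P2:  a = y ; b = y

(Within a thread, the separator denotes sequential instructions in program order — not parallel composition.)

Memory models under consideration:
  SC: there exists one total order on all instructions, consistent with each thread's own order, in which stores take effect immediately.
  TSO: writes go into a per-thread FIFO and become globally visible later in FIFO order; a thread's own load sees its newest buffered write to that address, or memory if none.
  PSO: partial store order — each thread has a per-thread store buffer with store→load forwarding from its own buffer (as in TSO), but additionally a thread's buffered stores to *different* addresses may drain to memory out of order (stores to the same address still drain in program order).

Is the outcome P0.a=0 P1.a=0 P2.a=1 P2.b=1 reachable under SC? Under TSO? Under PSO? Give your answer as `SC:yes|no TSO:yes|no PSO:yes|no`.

outcome vector order: (P0.a,P1.a,P2.a,P2.b)
under SC → (0,1,0,0) (0,1,0,1) (0,1,1,1) (1,0,0,0) (1,0,0,1) (1,0,1,1) (1,1,0,0) (1,1,0,1) (1,1,1,1)
under TSO → (0,0,0,0) (0,0,0,1) (0,0,1,1) (0,1,0,0) (0,1,0,1) (0,1,1,1) (1,0,0,0) (1,0,0,1) (1,0,1,1) (1,1,0,0) (1,1,0,1) (1,1,1,1)
under PSO → (0,0,0,0) (0,0,0,1) (0,0,1,1) (0,1,0,0) (0,1,0,1) (0,1,1,1) (1,0,0,0) (1,0,0,1) (1,0,1,1) (1,1,0,0) (1,1,0,1) (1,1,1,1)
target (0,0,1,1) ∈ {TSO,PSO}

SC:no TSO:yes PSO:yes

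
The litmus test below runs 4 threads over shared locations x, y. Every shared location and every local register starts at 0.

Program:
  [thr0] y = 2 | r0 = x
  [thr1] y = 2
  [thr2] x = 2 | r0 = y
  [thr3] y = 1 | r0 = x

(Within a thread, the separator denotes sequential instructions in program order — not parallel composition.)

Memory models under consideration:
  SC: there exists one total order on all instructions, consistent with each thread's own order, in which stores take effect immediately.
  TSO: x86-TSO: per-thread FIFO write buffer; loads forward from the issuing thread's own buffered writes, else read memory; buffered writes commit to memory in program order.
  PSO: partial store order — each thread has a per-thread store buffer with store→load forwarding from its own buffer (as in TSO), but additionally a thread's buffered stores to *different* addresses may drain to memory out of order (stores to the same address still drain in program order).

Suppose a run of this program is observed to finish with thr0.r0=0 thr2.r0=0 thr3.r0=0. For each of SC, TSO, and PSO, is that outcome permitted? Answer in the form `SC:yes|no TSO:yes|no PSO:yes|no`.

outcome vector order: (thr0.r0,thr2.r0,thr3.r0)
SC (9): (0,1,0); (0,1,2); (0,2,0); (0,2,2); (2,0,2); (2,1,0); (2,1,2); (2,2,0); (2,2,2)
TSO (12): (0,0,0); (0,0,2); (0,1,0); (0,1,2); (0,2,0); (0,2,2); (2,0,0); (2,0,2); (2,1,0); (2,1,2); (2,2,0); (2,2,2)
PSO (12): (0,0,0); (0,0,2); (0,1,0); (0,1,2); (0,2,0); (0,2,2); (2,0,0); (2,0,2); (2,1,0); (2,1,2); (2,2,0); (2,2,2)
target (0,0,0) ∈ {TSO,PSO}

SC:no TSO:yes PSO:yes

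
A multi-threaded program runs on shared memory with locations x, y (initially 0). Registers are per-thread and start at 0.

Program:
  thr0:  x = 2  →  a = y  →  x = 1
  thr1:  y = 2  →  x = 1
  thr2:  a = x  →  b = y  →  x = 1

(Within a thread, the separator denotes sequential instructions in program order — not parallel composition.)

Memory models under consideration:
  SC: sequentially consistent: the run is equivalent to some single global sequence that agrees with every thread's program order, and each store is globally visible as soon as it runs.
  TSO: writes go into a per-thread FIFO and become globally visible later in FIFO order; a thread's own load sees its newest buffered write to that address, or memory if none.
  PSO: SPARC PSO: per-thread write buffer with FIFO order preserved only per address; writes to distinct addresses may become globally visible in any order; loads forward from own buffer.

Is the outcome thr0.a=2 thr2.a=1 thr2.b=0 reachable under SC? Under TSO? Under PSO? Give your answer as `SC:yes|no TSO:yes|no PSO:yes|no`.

outcome vector order: (thr0.a,thr2.a,thr2.b)
SC: 11 outcomes — {0/0/0, 0/0/2, 0/1/0, 0/1/2, 0/2/0, 0/2/2, 2/0/0, 2/0/2, 2/1/2, 2/2/0, 2/2/2}
TSO: 11 outcomes — {0/0/0, 0/0/2, 0/1/0, 0/1/2, 0/2/0, 0/2/2, 2/0/0, 2/0/2, 2/1/2, 2/2/0, 2/2/2}
PSO: 12 outcomes — {0/0/0, 0/0/2, 0/1/0, 0/1/2, 0/2/0, 0/2/2, 2/0/0, 2/0/2, 2/1/0, 2/1/2, 2/2/0, 2/2/2}
target 2/1/0 ∈ {PSO}

SC:no TSO:no PSO:yes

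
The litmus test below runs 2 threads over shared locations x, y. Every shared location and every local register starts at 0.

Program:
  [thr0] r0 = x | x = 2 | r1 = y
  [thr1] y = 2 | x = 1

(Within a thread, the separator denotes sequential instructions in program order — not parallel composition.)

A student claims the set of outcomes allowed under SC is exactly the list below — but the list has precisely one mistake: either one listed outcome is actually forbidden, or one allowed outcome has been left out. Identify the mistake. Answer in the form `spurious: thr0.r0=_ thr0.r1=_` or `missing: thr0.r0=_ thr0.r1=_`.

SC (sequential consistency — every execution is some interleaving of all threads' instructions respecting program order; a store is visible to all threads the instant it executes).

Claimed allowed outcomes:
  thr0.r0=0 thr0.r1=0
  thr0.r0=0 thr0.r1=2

missing: thr0.r0=1 thr0.r1=2

outcome vector order: (thr0.r0,thr0.r1)
SC (3): <0 0>, <0 2>, <1 2>
SC∖claimed = {<1 2>}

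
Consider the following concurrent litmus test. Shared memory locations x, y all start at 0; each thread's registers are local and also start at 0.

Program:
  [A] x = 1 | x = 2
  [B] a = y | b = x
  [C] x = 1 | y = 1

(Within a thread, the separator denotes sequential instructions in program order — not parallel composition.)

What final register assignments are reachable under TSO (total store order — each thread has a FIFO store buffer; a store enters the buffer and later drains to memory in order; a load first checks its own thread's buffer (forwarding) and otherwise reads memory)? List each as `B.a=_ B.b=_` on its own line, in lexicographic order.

outcome vector order: (B.a,B.b)
|TSO outcomes| = 5

B.a=0 B.b=0
B.a=0 B.b=1
B.a=0 B.b=2
B.a=1 B.b=1
B.a=1 B.b=2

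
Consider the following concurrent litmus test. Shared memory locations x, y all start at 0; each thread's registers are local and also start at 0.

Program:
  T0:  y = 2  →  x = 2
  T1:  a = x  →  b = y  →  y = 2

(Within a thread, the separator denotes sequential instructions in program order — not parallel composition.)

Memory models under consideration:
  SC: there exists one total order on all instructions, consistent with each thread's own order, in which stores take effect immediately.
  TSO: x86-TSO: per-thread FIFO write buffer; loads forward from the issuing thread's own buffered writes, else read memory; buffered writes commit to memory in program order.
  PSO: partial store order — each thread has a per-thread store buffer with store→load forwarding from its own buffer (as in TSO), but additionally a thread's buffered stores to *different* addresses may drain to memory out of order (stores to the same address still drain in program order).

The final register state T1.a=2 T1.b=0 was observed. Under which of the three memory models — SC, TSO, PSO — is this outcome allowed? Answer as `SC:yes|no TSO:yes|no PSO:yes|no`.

SC:no TSO:no PSO:yes

outcome vector order: (T1.a,T1.b)
SC: 3 outcomes — {(0,0), (0,2), (2,2)}
TSO: 3 outcomes — {(0,0), (0,2), (2,2)}
PSO: 4 outcomes — {(0,0), (0,2), (2,0), (2,2)}
target (2,0) ∈ {PSO}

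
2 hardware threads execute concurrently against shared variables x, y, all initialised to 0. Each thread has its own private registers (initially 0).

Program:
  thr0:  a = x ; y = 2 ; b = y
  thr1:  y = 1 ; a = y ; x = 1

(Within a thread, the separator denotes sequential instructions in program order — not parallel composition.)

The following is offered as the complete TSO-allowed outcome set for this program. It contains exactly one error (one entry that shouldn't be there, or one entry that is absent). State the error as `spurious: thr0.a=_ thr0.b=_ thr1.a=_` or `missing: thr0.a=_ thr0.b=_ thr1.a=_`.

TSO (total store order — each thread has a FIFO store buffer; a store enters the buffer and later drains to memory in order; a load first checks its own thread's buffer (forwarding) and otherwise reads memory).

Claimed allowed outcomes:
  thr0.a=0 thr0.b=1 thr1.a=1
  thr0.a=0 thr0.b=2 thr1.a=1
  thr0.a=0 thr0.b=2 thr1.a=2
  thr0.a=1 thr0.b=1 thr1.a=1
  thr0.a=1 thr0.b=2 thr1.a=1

outcome vector order: (thr0.a,thr0.b,thr1.a)
under TSO → 011; 021; 022; 121
claimed∖TSO = {111}

spurious: thr0.a=1 thr0.b=1 thr1.a=1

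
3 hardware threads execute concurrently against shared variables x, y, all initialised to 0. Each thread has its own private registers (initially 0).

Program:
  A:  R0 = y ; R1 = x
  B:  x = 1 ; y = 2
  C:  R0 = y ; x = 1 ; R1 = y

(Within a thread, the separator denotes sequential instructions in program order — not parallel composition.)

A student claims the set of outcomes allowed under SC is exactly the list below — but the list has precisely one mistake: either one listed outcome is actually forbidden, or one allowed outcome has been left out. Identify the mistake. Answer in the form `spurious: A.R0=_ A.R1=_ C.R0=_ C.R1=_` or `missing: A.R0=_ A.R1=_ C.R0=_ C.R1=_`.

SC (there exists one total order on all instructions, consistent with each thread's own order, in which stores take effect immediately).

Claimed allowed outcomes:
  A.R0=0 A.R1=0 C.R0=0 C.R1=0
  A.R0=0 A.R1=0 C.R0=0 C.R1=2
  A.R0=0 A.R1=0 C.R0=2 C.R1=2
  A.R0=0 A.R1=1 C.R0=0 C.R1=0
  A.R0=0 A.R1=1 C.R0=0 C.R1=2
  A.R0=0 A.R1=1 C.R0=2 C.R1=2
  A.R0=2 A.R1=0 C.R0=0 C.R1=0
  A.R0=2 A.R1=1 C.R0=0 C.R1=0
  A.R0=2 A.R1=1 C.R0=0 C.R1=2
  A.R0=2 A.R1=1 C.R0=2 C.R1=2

outcome vector order: (A.R0,A.R1,C.R0,C.R1)
[SC] allowed = {0000, 0002, 0022, 0100, 0102, 0122, 2100, 2102, 2122}
claimed∖SC = {2000}

spurious: A.R0=2 A.R1=0 C.R0=0 C.R1=0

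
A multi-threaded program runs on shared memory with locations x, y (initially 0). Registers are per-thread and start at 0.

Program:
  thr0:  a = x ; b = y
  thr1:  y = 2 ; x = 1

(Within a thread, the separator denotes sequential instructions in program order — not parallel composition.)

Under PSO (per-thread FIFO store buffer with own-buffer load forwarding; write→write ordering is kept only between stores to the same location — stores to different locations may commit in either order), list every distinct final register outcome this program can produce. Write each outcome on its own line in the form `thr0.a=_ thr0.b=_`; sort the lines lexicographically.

thr0.a=0 thr0.b=0
thr0.a=0 thr0.b=2
thr0.a=1 thr0.b=0
thr0.a=1 thr0.b=2

outcome vector order: (thr0.a,thr0.b)
|PSO outcomes| = 4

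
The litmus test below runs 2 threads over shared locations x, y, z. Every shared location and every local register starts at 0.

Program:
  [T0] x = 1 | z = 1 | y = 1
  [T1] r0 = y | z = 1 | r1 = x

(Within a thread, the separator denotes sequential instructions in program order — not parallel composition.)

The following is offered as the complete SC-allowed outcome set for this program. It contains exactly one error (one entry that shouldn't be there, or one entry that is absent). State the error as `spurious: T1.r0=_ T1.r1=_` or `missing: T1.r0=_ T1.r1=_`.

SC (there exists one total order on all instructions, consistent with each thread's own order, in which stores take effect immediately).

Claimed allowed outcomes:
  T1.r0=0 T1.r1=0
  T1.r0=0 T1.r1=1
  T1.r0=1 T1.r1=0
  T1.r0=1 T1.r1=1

outcome vector order: (T1.r0,T1.r1)
SC: 3 outcomes — {0/0, 0/1, 1/1}
claimed∖SC = {1/0}

spurious: T1.r0=1 T1.r1=0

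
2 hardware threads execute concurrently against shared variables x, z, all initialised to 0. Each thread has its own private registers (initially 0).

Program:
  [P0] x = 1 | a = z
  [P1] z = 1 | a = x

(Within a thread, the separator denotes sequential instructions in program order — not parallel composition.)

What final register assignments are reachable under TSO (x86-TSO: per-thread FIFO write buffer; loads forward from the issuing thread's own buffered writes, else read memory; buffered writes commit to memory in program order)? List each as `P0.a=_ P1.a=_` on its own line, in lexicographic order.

outcome vector order: (P0.a,P1.a)
|TSO outcomes| = 4

P0.a=0 P1.a=0
P0.a=0 P1.a=1
P0.a=1 P1.a=0
P0.a=1 P1.a=1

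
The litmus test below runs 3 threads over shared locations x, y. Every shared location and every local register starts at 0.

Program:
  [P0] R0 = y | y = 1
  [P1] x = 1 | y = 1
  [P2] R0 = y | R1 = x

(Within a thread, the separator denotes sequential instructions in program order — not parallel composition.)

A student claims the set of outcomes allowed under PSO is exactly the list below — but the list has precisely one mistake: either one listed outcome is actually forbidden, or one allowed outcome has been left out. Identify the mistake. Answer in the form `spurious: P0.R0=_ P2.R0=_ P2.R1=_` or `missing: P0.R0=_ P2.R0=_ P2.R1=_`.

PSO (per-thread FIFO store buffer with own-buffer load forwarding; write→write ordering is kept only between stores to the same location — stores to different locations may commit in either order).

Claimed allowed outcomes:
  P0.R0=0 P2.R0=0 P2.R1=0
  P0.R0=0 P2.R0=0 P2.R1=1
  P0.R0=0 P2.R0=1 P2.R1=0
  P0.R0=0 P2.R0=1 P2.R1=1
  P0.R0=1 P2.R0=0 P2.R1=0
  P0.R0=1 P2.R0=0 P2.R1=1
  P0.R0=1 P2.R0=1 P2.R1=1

outcome vector order: (P0.R0,P2.R0,P2.R1)
under PSO → (0,0,0), (0,0,1), (0,1,0), (0,1,1), (1,0,0), (1,0,1), (1,1,0), (1,1,1)
PSO∖claimed = {(1,1,0)}

missing: P0.R0=1 P2.R0=1 P2.R1=0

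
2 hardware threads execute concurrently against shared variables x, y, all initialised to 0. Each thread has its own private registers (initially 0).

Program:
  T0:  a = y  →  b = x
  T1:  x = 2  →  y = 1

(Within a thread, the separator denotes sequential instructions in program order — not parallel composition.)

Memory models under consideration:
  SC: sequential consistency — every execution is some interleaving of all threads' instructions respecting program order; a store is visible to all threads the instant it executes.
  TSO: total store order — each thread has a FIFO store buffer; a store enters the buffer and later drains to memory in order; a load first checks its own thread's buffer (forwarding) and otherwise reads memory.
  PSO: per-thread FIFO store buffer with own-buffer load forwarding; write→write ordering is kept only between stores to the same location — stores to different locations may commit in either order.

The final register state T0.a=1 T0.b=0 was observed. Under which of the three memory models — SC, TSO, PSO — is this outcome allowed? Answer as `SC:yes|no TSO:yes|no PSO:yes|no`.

SC:no TSO:no PSO:yes

outcome vector order: (T0.a,T0.b)
SC (3): 0/0; 0/2; 1/2
TSO (3): 0/0; 0/2; 1/2
PSO (4): 0/0; 0/2; 1/0; 1/2
target 1/0 ∈ {PSO}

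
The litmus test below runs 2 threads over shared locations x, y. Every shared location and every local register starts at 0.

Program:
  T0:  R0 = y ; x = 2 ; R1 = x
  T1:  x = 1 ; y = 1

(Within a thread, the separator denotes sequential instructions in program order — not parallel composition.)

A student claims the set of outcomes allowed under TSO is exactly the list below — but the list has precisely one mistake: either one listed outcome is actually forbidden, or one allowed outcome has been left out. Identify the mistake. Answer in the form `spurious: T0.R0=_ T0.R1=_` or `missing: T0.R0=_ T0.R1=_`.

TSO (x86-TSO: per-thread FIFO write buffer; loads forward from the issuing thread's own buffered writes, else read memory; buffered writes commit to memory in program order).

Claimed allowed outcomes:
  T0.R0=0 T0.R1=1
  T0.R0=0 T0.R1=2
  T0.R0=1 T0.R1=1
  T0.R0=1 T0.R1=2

spurious: T0.R0=1 T0.R1=1

outcome vector order: (T0.R0,T0.R1)
[TSO] allowed = {<0 1>, <0 2>, <1 2>}
claimed∖TSO = {<1 1>}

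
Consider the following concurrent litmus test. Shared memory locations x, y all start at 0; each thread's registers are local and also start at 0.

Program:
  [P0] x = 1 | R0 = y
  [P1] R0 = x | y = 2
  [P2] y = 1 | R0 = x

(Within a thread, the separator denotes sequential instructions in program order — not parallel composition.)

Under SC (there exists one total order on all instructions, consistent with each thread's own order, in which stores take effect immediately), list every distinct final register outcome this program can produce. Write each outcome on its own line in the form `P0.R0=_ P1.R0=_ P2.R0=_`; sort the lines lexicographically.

outcome vector order: (P0.R0,P1.R0,P2.R0)
|SC outcomes| = 10

P0.R0=0 P1.R0=0 P2.R0=1
P0.R0=0 P1.R0=1 P2.R0=1
P0.R0=1 P1.R0=0 P2.R0=0
P0.R0=1 P1.R0=0 P2.R0=1
P0.R0=1 P1.R0=1 P2.R0=0
P0.R0=1 P1.R0=1 P2.R0=1
P0.R0=2 P1.R0=0 P2.R0=0
P0.R0=2 P1.R0=0 P2.R0=1
P0.R0=2 P1.R0=1 P2.R0=0
P0.R0=2 P1.R0=1 P2.R0=1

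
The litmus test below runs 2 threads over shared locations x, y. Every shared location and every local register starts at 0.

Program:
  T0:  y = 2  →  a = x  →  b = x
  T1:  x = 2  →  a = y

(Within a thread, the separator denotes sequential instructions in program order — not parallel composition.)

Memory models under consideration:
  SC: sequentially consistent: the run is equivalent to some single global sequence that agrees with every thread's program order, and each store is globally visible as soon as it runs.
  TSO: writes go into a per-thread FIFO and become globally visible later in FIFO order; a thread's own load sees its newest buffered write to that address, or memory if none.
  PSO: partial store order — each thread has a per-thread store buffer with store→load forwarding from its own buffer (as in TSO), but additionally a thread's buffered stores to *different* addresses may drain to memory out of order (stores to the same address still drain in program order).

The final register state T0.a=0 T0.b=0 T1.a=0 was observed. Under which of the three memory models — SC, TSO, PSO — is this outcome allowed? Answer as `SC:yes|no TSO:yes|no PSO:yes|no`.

SC:no TSO:yes PSO:yes

outcome vector order: (T0.a,T0.b,T1.a)
SC: 4 outcomes — {<0 0 2> <0 2 2> <2 2 0> <2 2 2>}
TSO: 6 outcomes — {<0 0 0> <0 0 2> <0 2 0> <0 2 2> <2 2 0> <2 2 2>}
PSO: 6 outcomes — {<0 0 0> <0 0 2> <0 2 0> <0 2 2> <2 2 0> <2 2 2>}
target <0 0 0> ∈ {TSO,PSO}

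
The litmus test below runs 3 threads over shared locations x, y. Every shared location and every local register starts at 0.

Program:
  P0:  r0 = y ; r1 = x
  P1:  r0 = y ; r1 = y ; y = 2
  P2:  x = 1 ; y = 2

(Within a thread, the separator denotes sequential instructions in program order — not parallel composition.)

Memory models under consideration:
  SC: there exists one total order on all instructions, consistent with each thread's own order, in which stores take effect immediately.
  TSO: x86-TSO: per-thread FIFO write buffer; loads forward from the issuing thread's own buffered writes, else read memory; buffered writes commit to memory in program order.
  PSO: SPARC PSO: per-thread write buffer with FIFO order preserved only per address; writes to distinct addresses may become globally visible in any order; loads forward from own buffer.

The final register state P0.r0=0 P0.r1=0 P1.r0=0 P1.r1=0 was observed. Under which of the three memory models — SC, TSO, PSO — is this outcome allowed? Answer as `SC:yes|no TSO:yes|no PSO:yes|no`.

outcome vector order: (P0.r0,P0.r1,P1.r0,P1.r1)
SC: 10 outcomes — {<0 0 0 0>; <0 0 0 2>; <0 0 2 2>; <0 1 0 0>; <0 1 0 2>; <0 1 2 2>; <2 0 0 0>; <2 1 0 0>; <2 1 0 2>; <2 1 2 2>}
TSO: 10 outcomes — {<0 0 0 0>; <0 0 0 2>; <0 0 2 2>; <0 1 0 0>; <0 1 0 2>; <0 1 2 2>; <2 0 0 0>; <2 1 0 0>; <2 1 0 2>; <2 1 2 2>}
PSO: 12 outcomes — {<0 0 0 0>; <0 0 0 2>; <0 0 2 2>; <0 1 0 0>; <0 1 0 2>; <0 1 2 2>; <2 0 0 0>; <2 0 0 2>; <2 0 2 2>; <2 1 0 0>; <2 1 0 2>; <2 1 2 2>}
target <0 0 0 0> ∈ {SC,TSO,PSO}

SC:yes TSO:yes PSO:yes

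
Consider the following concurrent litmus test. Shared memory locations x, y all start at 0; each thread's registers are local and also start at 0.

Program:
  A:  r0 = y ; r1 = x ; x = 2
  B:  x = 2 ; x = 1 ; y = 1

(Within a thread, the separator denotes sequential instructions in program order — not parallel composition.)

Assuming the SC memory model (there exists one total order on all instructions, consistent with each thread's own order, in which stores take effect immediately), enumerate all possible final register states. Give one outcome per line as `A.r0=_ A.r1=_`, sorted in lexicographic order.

A.r0=0 A.r1=0
A.r0=0 A.r1=1
A.r0=0 A.r1=2
A.r0=1 A.r1=1

outcome vector order: (A.r0,A.r1)
|SC outcomes| = 4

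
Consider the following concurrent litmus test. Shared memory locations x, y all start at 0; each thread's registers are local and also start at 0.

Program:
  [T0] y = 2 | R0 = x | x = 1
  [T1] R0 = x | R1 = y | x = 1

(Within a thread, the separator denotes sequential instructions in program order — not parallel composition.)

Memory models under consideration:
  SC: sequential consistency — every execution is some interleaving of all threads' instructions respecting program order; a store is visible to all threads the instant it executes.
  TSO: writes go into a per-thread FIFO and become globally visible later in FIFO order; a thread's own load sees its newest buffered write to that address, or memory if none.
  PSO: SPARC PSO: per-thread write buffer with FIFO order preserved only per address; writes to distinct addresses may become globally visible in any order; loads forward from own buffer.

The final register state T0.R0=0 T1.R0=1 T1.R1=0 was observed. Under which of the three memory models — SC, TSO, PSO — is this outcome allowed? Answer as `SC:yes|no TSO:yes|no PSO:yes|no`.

outcome vector order: (T0.R0,T1.R0,T1.R1)
SC: 5 outcomes — {<0 0 0>; <0 0 2>; <0 1 2>; <1 0 0>; <1 0 2>}
TSO: 5 outcomes — {<0 0 0>; <0 0 2>; <0 1 2>; <1 0 0>; <1 0 2>}
PSO: 6 outcomes — {<0 0 0>; <0 0 2>; <0 1 0>; <0 1 2>; <1 0 0>; <1 0 2>}
target <0 1 0> ∈ {PSO}

SC:no TSO:no PSO:yes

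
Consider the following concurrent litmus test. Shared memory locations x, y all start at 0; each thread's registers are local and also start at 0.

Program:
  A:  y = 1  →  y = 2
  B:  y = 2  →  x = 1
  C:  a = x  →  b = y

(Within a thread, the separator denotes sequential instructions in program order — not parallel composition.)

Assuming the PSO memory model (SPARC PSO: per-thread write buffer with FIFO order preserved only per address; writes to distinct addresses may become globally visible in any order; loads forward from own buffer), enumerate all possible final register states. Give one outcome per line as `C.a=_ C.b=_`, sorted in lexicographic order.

C.a=0 C.b=0
C.a=0 C.b=1
C.a=0 C.b=2
C.a=1 C.b=0
C.a=1 C.b=1
C.a=1 C.b=2

outcome vector order: (C.a,C.b)
|PSO outcomes| = 6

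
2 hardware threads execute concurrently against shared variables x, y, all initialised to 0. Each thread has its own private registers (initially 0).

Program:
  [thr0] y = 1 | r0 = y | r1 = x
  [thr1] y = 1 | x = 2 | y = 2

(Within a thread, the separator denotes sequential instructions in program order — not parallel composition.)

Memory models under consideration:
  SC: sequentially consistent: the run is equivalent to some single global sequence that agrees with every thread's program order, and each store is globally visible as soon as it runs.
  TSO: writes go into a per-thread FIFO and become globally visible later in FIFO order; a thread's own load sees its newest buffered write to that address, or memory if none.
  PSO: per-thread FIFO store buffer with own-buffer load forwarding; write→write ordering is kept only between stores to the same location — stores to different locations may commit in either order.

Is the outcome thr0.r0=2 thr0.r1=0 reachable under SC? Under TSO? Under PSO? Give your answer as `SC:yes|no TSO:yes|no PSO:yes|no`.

SC:no TSO:no PSO:yes

outcome vector order: (thr0.r0,thr0.r1)
SC (3): 1/0; 1/2; 2/2
TSO (3): 1/0; 1/2; 2/2
PSO (4): 1/0; 1/2; 2/0; 2/2
target 2/0 ∈ {PSO}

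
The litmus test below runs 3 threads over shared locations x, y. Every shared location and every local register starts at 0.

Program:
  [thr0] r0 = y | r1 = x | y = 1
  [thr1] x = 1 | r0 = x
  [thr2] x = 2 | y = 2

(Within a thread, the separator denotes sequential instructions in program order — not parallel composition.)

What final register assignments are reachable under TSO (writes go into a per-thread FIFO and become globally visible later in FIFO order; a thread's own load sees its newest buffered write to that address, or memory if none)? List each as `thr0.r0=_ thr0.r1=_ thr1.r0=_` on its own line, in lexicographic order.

thr0.r0=0 thr0.r1=0 thr1.r0=1
thr0.r0=0 thr0.r1=0 thr1.r0=2
thr0.r0=0 thr0.r1=1 thr1.r0=1
thr0.r0=0 thr0.r1=1 thr1.r0=2
thr0.r0=0 thr0.r1=2 thr1.r0=1
thr0.r0=0 thr0.r1=2 thr1.r0=2
thr0.r0=2 thr0.r1=1 thr1.r0=1
thr0.r0=2 thr0.r1=2 thr1.r0=1
thr0.r0=2 thr0.r1=2 thr1.r0=2

outcome vector order: (thr0.r0,thr0.r1,thr1.r0)
|TSO outcomes| = 9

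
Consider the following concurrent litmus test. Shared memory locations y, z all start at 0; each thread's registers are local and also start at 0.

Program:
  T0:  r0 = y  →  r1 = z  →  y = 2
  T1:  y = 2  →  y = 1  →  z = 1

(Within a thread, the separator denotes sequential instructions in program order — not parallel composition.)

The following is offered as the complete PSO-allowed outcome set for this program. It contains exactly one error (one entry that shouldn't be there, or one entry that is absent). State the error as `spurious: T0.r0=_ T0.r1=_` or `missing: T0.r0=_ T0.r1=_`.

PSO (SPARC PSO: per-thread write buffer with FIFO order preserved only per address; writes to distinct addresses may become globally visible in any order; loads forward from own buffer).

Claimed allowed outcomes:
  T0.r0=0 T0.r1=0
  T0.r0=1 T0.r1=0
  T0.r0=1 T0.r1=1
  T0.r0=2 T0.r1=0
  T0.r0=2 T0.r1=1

missing: T0.r0=0 T0.r1=1

outcome vector order: (T0.r0,T0.r1)
under PSO → 00 01 10 11 20 21
PSO∖claimed = {01}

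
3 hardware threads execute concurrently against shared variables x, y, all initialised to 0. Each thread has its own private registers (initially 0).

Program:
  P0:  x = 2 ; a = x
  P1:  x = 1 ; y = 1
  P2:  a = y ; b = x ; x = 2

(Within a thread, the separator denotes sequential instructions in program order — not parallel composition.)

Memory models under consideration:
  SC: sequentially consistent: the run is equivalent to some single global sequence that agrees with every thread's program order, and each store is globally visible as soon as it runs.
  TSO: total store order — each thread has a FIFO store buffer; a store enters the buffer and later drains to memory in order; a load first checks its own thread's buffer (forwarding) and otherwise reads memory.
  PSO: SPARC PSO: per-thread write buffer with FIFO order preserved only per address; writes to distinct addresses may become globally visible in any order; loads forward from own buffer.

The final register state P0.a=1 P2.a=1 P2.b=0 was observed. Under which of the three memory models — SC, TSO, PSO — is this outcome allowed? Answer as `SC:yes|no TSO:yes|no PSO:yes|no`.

SC:no TSO:no PSO:yes

outcome vector order: (P0.a,P2.a,P2.b)
under SC → 100, 101, 102, 111, 200, 201, 202, 211, 212
under TSO → 100, 101, 102, 111, 200, 201, 202, 211, 212
under PSO → 100, 101, 102, 110, 111, 112, 200, 201, 202, 210, 211, 212
target 110 ∈ {PSO}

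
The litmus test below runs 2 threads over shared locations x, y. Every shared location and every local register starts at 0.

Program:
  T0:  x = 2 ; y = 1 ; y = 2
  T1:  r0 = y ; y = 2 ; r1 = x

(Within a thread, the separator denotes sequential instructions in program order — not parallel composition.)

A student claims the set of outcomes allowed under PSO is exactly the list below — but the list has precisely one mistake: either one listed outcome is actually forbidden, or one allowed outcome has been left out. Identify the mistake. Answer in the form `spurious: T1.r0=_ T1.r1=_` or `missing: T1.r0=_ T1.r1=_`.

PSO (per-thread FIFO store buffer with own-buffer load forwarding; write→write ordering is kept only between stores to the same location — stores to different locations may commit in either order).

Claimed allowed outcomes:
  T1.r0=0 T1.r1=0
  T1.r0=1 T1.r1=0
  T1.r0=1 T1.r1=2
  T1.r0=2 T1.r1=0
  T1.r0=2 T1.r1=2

missing: T1.r0=0 T1.r1=2

outcome vector order: (T1.r0,T1.r1)
PSO: 6 outcomes — {0/0 0/2 1/0 1/2 2/0 2/2}
PSO∖claimed = {0/2}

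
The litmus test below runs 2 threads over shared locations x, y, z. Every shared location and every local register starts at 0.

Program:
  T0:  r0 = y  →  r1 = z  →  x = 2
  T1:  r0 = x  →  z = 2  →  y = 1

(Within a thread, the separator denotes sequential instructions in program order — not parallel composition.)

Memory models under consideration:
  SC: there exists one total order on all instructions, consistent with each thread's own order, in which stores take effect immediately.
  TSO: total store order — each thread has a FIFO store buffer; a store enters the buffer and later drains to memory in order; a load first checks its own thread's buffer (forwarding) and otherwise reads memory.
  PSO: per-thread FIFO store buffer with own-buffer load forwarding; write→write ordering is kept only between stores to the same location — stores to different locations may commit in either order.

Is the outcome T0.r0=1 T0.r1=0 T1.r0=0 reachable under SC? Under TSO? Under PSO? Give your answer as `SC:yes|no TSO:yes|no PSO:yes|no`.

SC:no TSO:no PSO:yes

outcome vector order: (T0.r0,T0.r1,T1.r0)
SC (4): 0/0/0, 0/0/2, 0/2/0, 1/2/0
TSO (4): 0/0/0, 0/0/2, 0/2/0, 1/2/0
PSO (5): 0/0/0, 0/0/2, 0/2/0, 1/0/0, 1/2/0
target 1/0/0 ∈ {PSO}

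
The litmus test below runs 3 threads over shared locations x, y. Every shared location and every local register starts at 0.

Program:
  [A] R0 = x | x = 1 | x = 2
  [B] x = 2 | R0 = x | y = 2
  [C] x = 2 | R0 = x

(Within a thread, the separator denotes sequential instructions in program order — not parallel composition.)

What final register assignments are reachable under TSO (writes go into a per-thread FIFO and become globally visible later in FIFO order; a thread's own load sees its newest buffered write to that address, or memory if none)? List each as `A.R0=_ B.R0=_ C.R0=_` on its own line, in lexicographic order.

outcome vector order: (A.R0,B.R0,C.R0)
|TSO outcomes| = 8

A.R0=0 B.R0=1 C.R0=1
A.R0=0 B.R0=1 C.R0=2
A.R0=0 B.R0=2 C.R0=1
A.R0=0 B.R0=2 C.R0=2
A.R0=2 B.R0=1 C.R0=1
A.R0=2 B.R0=1 C.R0=2
A.R0=2 B.R0=2 C.R0=1
A.R0=2 B.R0=2 C.R0=2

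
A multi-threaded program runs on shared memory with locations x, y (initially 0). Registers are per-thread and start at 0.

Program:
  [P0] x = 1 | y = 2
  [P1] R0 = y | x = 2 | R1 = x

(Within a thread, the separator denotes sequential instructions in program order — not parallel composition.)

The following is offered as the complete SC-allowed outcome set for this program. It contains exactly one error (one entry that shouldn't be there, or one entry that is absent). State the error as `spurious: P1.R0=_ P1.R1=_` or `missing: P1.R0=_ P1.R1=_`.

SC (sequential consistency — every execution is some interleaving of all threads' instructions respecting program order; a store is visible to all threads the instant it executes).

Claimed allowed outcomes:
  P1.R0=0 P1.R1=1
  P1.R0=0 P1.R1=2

outcome vector order: (P1.R0,P1.R1)
under SC → (0,1) (0,2) (2,2)
SC∖claimed = {(2,2)}

missing: P1.R0=2 P1.R1=2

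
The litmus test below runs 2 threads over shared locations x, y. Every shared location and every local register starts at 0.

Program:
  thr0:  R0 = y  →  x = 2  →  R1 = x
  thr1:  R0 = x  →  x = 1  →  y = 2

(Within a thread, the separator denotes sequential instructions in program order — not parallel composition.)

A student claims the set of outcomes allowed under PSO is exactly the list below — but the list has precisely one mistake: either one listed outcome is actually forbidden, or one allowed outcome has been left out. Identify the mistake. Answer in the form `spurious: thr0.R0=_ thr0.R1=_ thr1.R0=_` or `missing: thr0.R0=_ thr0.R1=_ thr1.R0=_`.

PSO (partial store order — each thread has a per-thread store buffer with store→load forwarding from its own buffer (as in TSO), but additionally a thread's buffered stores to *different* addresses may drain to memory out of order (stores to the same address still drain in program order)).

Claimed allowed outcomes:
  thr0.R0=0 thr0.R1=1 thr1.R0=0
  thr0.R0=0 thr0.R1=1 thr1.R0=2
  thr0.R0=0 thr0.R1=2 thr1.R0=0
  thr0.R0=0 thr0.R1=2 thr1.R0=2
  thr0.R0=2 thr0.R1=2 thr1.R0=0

outcome vector order: (thr0.R0,thr0.R1,thr1.R0)
under PSO → <0 1 0> <0 1 2> <0 2 0> <0 2 2> <2 1 0> <2 2 0>
PSO∖claimed = {<2 1 0>}

missing: thr0.R0=2 thr0.R1=1 thr1.R0=0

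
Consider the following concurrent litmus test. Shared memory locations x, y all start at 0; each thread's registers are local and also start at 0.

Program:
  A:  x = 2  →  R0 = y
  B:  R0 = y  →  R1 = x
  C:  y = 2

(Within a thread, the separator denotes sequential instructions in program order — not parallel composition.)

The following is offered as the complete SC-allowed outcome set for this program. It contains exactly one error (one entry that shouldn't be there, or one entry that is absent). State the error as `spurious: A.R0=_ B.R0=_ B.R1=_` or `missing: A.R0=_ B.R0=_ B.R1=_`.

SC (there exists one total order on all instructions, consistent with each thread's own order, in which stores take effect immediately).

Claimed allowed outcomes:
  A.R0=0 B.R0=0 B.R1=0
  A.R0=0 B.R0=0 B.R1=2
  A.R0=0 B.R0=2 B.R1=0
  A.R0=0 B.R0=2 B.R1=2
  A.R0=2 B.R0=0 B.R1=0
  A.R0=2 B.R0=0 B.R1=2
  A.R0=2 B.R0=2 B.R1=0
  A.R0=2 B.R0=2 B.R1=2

outcome vector order: (A.R0,B.R0,B.R1)
SC: 7 outcomes — {000 002 022 200 202 220 222}
claimed∖SC = {020}

spurious: A.R0=0 B.R0=2 B.R1=0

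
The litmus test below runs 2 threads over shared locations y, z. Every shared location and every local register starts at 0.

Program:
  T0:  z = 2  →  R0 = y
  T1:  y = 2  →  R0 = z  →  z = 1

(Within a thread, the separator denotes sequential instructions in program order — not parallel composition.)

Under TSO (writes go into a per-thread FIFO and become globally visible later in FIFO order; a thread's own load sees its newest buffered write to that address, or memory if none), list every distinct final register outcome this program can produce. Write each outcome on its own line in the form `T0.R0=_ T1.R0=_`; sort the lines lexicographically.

outcome vector order: (T0.R0,T1.R0)
|TSO outcomes| = 4

T0.R0=0 T1.R0=0
T0.R0=0 T1.R0=2
T0.R0=2 T1.R0=0
T0.R0=2 T1.R0=2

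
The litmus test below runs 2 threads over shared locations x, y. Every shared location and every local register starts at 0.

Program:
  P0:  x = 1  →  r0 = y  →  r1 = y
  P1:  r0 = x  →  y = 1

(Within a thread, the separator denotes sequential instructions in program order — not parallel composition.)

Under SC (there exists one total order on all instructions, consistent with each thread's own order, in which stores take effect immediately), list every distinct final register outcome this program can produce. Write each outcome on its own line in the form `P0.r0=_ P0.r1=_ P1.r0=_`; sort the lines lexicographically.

outcome vector order: (P0.r0,P0.r1,P1.r0)
|SC outcomes| = 6

P0.r0=0 P0.r1=0 P1.r0=0
P0.r0=0 P0.r1=0 P1.r0=1
P0.r0=0 P0.r1=1 P1.r0=0
P0.r0=0 P0.r1=1 P1.r0=1
P0.r0=1 P0.r1=1 P1.r0=0
P0.r0=1 P0.r1=1 P1.r0=1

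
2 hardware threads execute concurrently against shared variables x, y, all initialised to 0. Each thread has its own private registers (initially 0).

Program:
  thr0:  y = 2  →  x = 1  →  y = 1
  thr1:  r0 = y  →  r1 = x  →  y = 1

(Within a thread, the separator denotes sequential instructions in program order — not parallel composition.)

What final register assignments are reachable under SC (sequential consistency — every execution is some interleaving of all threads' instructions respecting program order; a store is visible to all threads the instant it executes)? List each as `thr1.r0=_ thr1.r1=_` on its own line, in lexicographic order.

thr1.r0=0 thr1.r1=0
thr1.r0=0 thr1.r1=1
thr1.r0=1 thr1.r1=1
thr1.r0=2 thr1.r1=0
thr1.r0=2 thr1.r1=1

outcome vector order: (thr1.r0,thr1.r1)
|SC outcomes| = 5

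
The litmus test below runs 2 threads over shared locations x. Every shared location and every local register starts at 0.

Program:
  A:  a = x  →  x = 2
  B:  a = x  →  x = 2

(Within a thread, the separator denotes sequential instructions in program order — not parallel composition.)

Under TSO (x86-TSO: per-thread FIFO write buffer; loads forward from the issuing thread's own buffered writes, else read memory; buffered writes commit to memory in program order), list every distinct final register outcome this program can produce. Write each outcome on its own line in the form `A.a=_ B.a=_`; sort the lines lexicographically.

A.a=0 B.a=0
A.a=0 B.a=2
A.a=2 B.a=0

outcome vector order: (A.a,B.a)
|TSO outcomes| = 3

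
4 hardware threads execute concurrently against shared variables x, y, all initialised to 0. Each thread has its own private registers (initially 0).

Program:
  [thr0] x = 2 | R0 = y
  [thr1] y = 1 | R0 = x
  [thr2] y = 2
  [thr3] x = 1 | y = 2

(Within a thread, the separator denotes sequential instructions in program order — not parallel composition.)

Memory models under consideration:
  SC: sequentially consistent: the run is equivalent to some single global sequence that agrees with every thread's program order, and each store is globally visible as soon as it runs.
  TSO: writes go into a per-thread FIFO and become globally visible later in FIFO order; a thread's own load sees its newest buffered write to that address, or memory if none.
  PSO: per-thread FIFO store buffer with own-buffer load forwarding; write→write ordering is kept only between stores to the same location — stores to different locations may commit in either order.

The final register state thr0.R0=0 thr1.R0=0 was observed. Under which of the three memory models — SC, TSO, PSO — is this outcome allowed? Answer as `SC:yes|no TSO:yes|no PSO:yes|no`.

outcome vector order: (thr0.R0,thr1.R0)
under SC → (0,1), (0,2), (1,0), (1,1), (1,2), (2,0), (2,1), (2,2)
under TSO → (0,0), (0,1), (0,2), (1,0), (1,1), (1,2), (2,0), (2,1), (2,2)
under PSO → (0,0), (0,1), (0,2), (1,0), (1,1), (1,2), (2,0), (2,1), (2,2)
target (0,0) ∈ {TSO,PSO}

SC:no TSO:yes PSO:yes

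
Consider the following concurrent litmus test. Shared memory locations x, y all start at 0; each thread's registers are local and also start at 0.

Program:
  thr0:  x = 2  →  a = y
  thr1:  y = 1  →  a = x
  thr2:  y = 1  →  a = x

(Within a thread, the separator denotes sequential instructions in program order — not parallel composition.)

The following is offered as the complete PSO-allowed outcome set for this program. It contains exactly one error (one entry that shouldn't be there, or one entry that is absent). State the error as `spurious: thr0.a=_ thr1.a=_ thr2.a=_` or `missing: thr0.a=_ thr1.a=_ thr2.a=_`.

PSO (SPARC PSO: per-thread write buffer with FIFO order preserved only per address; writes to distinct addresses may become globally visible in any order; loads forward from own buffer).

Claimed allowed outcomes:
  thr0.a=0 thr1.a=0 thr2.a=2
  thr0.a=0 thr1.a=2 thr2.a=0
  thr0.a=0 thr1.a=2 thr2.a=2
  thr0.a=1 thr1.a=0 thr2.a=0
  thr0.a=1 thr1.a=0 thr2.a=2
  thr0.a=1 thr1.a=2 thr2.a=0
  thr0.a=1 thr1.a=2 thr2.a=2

outcome vector order: (thr0.a,thr1.a,thr2.a)
PSO (8): 0/0/0; 0/0/2; 0/2/0; 0/2/2; 1/0/0; 1/0/2; 1/2/0; 1/2/2
PSO∖claimed = {0/0/0}

missing: thr0.a=0 thr1.a=0 thr2.a=0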